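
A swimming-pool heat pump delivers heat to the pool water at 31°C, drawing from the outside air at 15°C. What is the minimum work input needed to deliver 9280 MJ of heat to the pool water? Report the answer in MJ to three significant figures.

488 MJ

In absolute terms T_C = 288.15 K and T_H = 304.15 K, so ΔT = 16.00 K.
The reversible limit is COP_HP = T_H/ΔT = 19.01, so W_min = Q_H/COP = Q_H·ΔT/T_H.
W_min = 9280 × 16.00/304.15 = 488.2 MJ.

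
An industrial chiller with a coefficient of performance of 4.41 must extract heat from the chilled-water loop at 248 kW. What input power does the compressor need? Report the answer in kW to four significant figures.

Ẇ = Q̇_C/COP = 248.0/4.41 = 56.24 kW.

56.24 kW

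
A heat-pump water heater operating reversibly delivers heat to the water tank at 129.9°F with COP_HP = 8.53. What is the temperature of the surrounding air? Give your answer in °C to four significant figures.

COP_HP = T_H/(T_H − T_C) gives T_H − T_C = T_H/COP.
With T_H = 327.54 K, T_C = 327.54 × (1 − 1/8.53) = 289.14 K.
Converting, 289.14 K = 15.99°C.

15.99 °C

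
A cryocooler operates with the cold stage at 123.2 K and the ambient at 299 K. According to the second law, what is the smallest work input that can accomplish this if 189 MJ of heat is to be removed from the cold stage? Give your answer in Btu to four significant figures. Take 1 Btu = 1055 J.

The reservoir spacing is ΔT = 299 − 123.2 = 175.8 K.
The reversible limit is COP_R = T_C/ΔT = 0.7008, so W_min = Q_C/COP = Q_C·ΔT/T_C.
W_min = 189.0 × 175.8/123.20 = 269.7 MJ = 255600 Btu.

255600 Btu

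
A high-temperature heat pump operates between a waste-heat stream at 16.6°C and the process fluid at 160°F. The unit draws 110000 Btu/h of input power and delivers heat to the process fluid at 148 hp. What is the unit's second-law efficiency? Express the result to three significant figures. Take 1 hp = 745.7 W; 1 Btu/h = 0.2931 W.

Converting, Q̇_H = 148.0 hp = 376500 Btu/h, so COP_actual = Q̇_H/Ẇ = 376500/110000 = 3.423.
In absolute terms T_C = 289.75 K and T_H = 344.26 K, so ΔT = 54.51 K.
COP_Carnot = T_H/ΔT = 344.26/54.51 = 6.315.
η_II = COP_actual/COP_Carnot = 3.423/6.315 = 0.5420.

0.542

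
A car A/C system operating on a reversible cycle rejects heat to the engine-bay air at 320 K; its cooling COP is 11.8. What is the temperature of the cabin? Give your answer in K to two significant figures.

300 K

For a Carnot refrigerator COP_R = T_C/(T_H − T_C), so T_C = COP·T_H/(1 + COP).
With T_H = 320.00 K, T_C = 11.8 × 320.00/12.80 = 295.00 K.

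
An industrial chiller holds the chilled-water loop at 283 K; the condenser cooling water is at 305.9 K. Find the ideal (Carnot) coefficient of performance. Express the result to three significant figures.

The reservoir spacing is ΔT = 305.9 − 283 = 22.90 K.
For a reversible cycle, COP_Carnot = T_C/ΔT = 283.00/22.90 = 12.36.

12.4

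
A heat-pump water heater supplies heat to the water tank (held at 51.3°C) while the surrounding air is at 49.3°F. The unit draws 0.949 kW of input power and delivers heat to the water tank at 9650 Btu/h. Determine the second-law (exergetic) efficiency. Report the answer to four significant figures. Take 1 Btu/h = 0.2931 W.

Converting, Q̇_H = 9650 Btu/h = 2.828 kW, so COP_actual = Q̇_H/Ẇ = 2.828/0.9490 = 2.980.
In absolute terms T_C = 282.76 K and T_H = 324.45 K, so ΔT = 41.69 K.
COP_Carnot = T_H/ΔT = 324.45/41.69 = 7.783.
η_II = COP_actual/COP_Carnot = 2.980/7.783 = 0.3830.

0.3830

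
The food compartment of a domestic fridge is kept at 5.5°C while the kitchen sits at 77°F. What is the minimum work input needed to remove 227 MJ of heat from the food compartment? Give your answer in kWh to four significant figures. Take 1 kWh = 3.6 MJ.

In absolute terms T_C = 278.65 K and T_H = 298.15 K, so ΔT = 19.50 K.
The reversible limit is COP_R = T_C/ΔT = 14.29, so W_min = Q_C/COP = Q_C·ΔT/T_C.
W_min = 227.0 × 19.50/278.65 = 15.89 MJ = 4.413 kWh.

4.413 kWh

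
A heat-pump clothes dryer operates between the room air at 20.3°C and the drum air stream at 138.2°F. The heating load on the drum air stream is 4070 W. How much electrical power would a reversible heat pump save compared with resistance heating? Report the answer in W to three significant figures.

In absolute terms T_C = 293.45 K and T_H = 332.15 K, so ΔT = 38.70 K.
COP_Carnot = T_H/ΔT = 332.15/38.70 = 8.583.
Resistance heating needs Ẇ_res = Q̇_H = 4070 W; the reversible heat pump needs only Ẇ_hp = Q̇_H/COP = 474.2 W.
Saving = 4070 − 474.2 = 3596 W.

3600 W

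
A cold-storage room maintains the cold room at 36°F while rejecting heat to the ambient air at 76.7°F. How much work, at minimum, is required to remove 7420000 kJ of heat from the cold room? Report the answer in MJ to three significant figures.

In absolute terms T_C = 275.37 K and T_H = 297.98 K, so ΔT = 22.61 K.
The reversible limit is COP_R = T_C/ΔT = 12.18, so W_min = Q_C/COP = Q_C·ΔT/T_C.
W_min = 7420000 × 22.61/275.37 = 609300 kJ = 609.3 MJ.

609 MJ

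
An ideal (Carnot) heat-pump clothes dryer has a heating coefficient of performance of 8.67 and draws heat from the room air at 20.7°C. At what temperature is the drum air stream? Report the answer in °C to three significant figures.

COP_HP = T_H/(T_H − T_C) rearranges to T_H = COP·T_C/(COP − 1).
With T_C = 293.85 K, T_H = 8.67 × 293.85/7.670 = 332.16 K.
Converting, 332.16 K = 59.01°C.

59.0 °C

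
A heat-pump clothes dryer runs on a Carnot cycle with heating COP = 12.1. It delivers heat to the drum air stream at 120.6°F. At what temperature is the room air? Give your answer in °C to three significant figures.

22.6 °C

COP_HP = T_H/(T_H − T_C) gives T_H − T_C = T_H/COP.
With T_H = 322.37 K, T_C = 322.37 × (1 − 1/12.1) = 295.73 K.
Converting, 295.73 K = 22.58°C.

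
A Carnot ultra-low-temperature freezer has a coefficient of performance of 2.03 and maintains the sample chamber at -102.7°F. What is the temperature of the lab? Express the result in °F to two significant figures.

COP_R = T_C/(T_H − T_C) gives T_H − T_C = T_C/COP.
With T_C = 198.32 K, T_H = 198.32 × (1 + 1/2.03) = 296.01 K.
Converting, 296.01 K = 73.15°F.

73 °F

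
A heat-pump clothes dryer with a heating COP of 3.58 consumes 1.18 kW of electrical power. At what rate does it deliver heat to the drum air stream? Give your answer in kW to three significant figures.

Q̇_H = COP_HP × Ẇ = 3.58 × 1.180 = 4.224 kW.

4.22 kW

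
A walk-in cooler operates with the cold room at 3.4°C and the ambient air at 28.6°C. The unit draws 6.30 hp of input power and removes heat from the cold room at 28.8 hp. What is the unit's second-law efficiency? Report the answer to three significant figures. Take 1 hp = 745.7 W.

COP_actual = Q̇_C/Ẇ = 28.80/6.300 = 4.571.
In absolute terms T_C = 276.55 K and T_H = 301.75 K, so ΔT = 25.20 K.
COP_Carnot = T_C/ΔT = 276.55/25.20 = 10.97.
η_II = COP_actual/COP_Carnot = 4.571/10.97 = 0.4166.

0.417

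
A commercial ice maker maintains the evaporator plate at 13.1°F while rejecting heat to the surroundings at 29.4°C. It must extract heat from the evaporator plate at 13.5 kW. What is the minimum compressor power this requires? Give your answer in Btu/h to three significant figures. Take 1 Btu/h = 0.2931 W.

In absolute terms T_C = 262.65 K and T_H = 302.55 K, so ΔT = 39.90 K.
COP_Carnot = T_C/ΔT = 262.65/39.90 = 6.583.
Ẇ_min = Q̇/COP_Carnot = 13.50/6.583 = 2.051 kW = 6997 Btu/h.

7000 Btu/h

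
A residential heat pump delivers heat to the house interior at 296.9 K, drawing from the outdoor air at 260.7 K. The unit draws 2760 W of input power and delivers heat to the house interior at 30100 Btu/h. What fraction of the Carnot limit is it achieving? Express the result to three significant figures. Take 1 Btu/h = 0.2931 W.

Converting, Q̇_H = 30100 Btu/h = 8822 W, so COP_actual = Q̇_H/Ẇ = 8822/2760 = 3.196.
The reservoir spacing is ΔT = 296.9 − 260.7 = 36.20 K.
COP_Carnot = T_H/ΔT = 296.90/36.20 = 8.202.
η_II = COP_actual/COP_Carnot = 3.196/8.202 = 0.3897.

0.390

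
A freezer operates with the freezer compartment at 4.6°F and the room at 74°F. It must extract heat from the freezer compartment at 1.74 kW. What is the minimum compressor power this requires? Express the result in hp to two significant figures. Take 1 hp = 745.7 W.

0.35 hp

In absolute terms T_C = 257.93 K and T_H = 296.48 K, so ΔT = 38.56 K.
COP_Carnot = T_C/ΔT = 257.93/38.56 = 6.690.
Ẇ_min = Q̇/COP_Carnot = 1.740/6.690 = 0.2601 kW = 0.3488 hp.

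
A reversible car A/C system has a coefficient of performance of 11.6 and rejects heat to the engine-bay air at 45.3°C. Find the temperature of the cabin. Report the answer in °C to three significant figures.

20.0 °C

For a Carnot refrigerator COP_R = T_C/(T_H − T_C), so T_C = COP·T_H/(1 + COP).
With T_H = 318.45 K, T_C = 11.6 × 318.45/12.60 = 293.18 K.
Converting, 293.18 K = 20.03°C.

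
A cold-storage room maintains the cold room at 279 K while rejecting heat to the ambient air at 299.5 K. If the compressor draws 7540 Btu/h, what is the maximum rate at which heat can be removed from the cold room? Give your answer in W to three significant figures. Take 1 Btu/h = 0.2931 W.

30100 W

The reservoir spacing is ΔT = 299.5 − 279 = 20.50 K.
COP_Carnot = T_C/ΔT = 279.00/20.50 = 13.61.
Q̇_max = COP_Carnot × Ẇ = 13.61 × 7540 Btu/h = 102600 Btu/h = 30080 W.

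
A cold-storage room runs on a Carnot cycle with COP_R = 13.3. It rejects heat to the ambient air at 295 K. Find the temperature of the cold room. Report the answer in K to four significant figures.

274.4 K

For a Carnot refrigerator COP_R = T_C/(T_H − T_C), so T_C = COP·T_H/(1 + COP).
With T_H = 295.00 K, T_C = 13.3 × 295.00/14.30 = 274.37 K.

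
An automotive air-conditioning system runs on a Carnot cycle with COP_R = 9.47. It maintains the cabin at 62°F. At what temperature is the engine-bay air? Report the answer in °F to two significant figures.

120 °F

COP_R = T_C/(T_H − T_C) gives T_H − T_C = T_C/COP.
With T_C = 289.82 K, T_H = 289.82 × (1 + 1/9.47) = 320.42 K.
Converting, 320.42 K = 117.09°F.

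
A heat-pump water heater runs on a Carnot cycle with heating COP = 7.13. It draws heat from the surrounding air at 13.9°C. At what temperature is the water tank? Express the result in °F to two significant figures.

140 °F

COP_HP = T_H/(T_H − T_C) rearranges to T_H = COP·T_C/(COP − 1).
With T_C = 287.05 K, T_H = 7.13 × 287.05/6.130 = 333.88 K.
Converting, 333.88 K = 141.31°F.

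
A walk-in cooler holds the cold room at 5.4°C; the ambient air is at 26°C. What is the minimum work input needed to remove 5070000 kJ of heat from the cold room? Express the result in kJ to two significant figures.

In absolute terms T_C = 278.55 K and T_H = 299.15 K, so ΔT = 20.60 K.
The reversible limit is COP_R = T_C/ΔT = 13.52, so W_min = Q_C/COP = Q_C·ΔT/T_C.
W_min = 5070000 × 20.60/278.55 = 374900 kJ.

370000 kJ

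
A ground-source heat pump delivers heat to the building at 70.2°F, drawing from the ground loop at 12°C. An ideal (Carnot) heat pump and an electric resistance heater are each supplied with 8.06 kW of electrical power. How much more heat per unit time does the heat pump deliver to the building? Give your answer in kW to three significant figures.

In absolute terms T_C = 285.15 K and T_H = 294.37 K, so ΔT = 9.222 K.
COP_Carnot = T_H/ΔT = 294.37/9.222 = 31.92.
The heat pump delivers Q̇_H = COP × Ẇ = 257.3 kW; the resistance heater delivers Ẇ = 8.060 kW.
Extra = (COP − 1)·Ẇ = 249.2 kW.

249 kW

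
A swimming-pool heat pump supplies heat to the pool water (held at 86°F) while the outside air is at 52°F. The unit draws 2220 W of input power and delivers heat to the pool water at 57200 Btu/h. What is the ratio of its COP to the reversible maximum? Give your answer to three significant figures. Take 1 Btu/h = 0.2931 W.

0.471

Converting, Q̇_H = 57200 Btu/h = 16770 W, so COP_actual = Q̇_H/Ẇ = 16770/2220 = 7.552.
In absolute terms T_C = 284.26 K and T_H = 303.15 K, so ΔT = 18.89 K.
COP_Carnot = T_H/ΔT = 303.15/18.89 = 16.05.
η_II = COP_actual/COP_Carnot = 7.552/16.05 = 0.4706.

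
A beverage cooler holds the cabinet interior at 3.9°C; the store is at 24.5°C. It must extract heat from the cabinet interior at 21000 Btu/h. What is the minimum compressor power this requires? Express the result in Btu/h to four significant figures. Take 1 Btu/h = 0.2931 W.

In absolute terms T_C = 277.05 K and T_H = 297.65 K, so ΔT = 20.60 K.
COP_Carnot = T_C/ΔT = 277.05/20.60 = 13.45.
Ẇ_min = Q̇/COP_Carnot = 21000/13.45 = 1561 Btu/h.

1561 Btu/h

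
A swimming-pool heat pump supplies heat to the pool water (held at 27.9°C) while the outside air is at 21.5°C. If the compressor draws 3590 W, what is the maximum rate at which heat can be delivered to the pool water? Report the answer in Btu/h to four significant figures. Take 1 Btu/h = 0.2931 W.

576200 Btu/h

In absolute terms T_C = 294.65 K and T_H = 301.05 K, so ΔT = 6.400 K.
COP_Carnot = T_H/ΔT = 301.05/6.400 = 47.04.
Q̇_max = COP_Carnot × Ẇ = 47.04 × 3590 W = 168900 W = 576200 Btu/h.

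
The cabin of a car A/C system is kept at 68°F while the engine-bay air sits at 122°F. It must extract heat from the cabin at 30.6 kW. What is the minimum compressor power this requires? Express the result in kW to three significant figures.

In absolute terms T_C = 293.15 K and T_H = 323.15 K, so ΔT = 30.00 K.
COP_Carnot = T_C/ΔT = 293.15/30.00 = 9.772.
Ẇ_min = Q̇/COP_Carnot = 30.60/9.772 = 3.132 kW.

3.13 kW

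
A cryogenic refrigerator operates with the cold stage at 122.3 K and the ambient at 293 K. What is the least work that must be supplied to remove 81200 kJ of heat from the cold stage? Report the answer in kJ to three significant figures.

The reservoir spacing is ΔT = 293 − 122.3 = 170.7 K.
The reversible limit is COP_R = T_C/ΔT = 0.7165, so W_min = Q_C/COP = Q_C·ΔT/T_C.
W_min = 81200 × 170.7/122.30 = 113300 kJ.

113000 kJ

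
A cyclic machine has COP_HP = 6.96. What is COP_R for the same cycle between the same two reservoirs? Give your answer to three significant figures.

Since Q_H = Q_C + W for any cycle, COP_R = Q_C/W = Q_H/W − 1.
COP_R = 6.96 − 1 = 5.96.

5.96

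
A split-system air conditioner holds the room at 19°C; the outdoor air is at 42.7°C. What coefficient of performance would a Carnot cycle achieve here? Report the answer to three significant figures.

12.3

In absolute terms T_C = 292.15 K and T_H = 315.85 K, so ΔT = 23.70 K.
For a reversible cycle, COP_Carnot = T_C/ΔT = 292.15/23.70 = 12.33.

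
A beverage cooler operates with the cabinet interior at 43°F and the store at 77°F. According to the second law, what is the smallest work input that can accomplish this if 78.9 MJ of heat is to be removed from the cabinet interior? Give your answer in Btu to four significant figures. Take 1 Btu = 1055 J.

In absolute terms T_C = 279.26 K and T_H = 298.15 K, so ΔT = 18.89 K.
The reversible limit is COP_R = T_C/ΔT = 14.78, so W_min = Q_C/COP = Q_C·ΔT/T_C.
W_min = 78.90 × 18.89/279.26 = 5.337 MJ = 5058 Btu.

5058 Btu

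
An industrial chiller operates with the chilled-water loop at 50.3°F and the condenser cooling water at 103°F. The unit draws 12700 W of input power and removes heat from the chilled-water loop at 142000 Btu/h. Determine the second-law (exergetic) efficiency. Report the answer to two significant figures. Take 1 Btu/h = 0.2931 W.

Converting, Q̇_C = 142000 Btu/h = 41620 W, so COP_actual = Q̇_C/Ẇ = 41620/12700 = 3.277.
In absolute terms T_C = 283.32 K and T_H = 312.59 K, so ΔT = 29.28 K.
COP_Carnot = T_C/ΔT = 283.32/29.28 = 9.677.
η_II = COP_actual/COP_Carnot = 3.277/9.677 = 0.3387.

0.34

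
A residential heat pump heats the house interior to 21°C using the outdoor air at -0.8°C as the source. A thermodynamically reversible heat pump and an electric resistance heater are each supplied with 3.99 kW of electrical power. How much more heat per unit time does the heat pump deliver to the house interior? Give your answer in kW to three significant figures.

In absolute terms T_C = 272.35 K and T_H = 294.15 K, so ΔT = 21.80 K.
COP_Carnot = T_H/ΔT = 294.15/21.80 = 13.49.
The heat pump delivers Q̇_H = COP × Ẇ = 53.84 kW; the resistance heater delivers Ẇ = 3.990 kW.
Extra = (COP − 1)·Ẇ = 49.85 kW.

49.8 kW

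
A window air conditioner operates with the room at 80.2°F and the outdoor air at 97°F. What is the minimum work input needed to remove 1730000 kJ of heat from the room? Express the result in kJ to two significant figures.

In absolute terms T_C = 299.93 K and T_H = 309.26 K, so ΔT = 9.333 K.
The reversible limit is COP_R = T_C/ΔT = 32.14, so W_min = Q_C/COP = Q_C·ΔT/T_C.
W_min = 1730000 × 9.333/299.93 = 53840 kJ.

54000 kJ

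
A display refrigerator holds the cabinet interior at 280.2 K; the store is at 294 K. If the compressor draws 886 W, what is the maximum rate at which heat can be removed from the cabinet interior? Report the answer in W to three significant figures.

18000 W

The reservoir spacing is ΔT = 294 − 280.2 = 13.80 K.
COP_Carnot = T_C/ΔT = 280.20/13.80 = 20.30.
Q̇_max = COP_Carnot × Ẇ = 20.30 × 886.0 W = 17990 W.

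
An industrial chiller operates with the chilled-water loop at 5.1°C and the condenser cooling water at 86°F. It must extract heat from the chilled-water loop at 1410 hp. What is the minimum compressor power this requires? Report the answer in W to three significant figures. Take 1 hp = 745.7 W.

In absolute terms T_C = 278.25 K and T_H = 303.15 K, so ΔT = 24.90 K.
COP_Carnot = T_C/ΔT = 278.25/24.90 = 11.17.
Ẇ_min = Q̇/COP_Carnot = 1410/11.17 = 126.2 hp = 94090 W.

94100 W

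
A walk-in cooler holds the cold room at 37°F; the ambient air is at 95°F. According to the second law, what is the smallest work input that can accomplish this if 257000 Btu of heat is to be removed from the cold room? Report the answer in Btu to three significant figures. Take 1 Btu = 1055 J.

In absolute terms T_C = 275.93 K and T_H = 308.15 K, so ΔT = 32.22 K.
The reversible limit is COP_R = T_C/ΔT = 8.563, so W_min = Q_C/COP = Q_C·ΔT/T_C.
W_min = 257000 × 32.22/275.93 = 30010 Btu.

30000 Btu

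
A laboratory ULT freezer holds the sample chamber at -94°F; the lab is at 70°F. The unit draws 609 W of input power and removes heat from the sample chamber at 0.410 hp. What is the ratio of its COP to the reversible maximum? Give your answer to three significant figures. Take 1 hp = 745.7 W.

Converting, Q̇_C = 0.4100 hp = 305.7 W, so COP_actual = Q̇_C/Ẇ = 305.7/609.0 = 0.5020.
In absolute terms T_C = 203.15 K and T_H = 294.26 K, so ΔT = 91.11 K.
COP_Carnot = T_C/ΔT = 203.15/91.11 = 2.230.
η_II = COP_actual/COP_Carnot = 0.5020/2.230 = 0.2252.

0.225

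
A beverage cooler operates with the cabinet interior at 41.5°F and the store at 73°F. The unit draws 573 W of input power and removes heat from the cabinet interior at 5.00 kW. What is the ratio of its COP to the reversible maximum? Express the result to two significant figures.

Converting, Q̇_C = 5.000 kW = 5000 W, so COP_actual = Q̇_C/Ẇ = 5000/573.0 = 8.726.
In absolute terms T_C = 278.43 K and T_H = 295.93 K, so ΔT = 17.50 K.
COP_Carnot = T_C/ΔT = 278.43/17.50 = 15.91.
η_II = COP_actual/COP_Carnot = 8.726/15.91 = 0.5485.

0.55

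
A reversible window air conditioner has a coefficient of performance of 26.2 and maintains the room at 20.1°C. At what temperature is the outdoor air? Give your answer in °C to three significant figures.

31.3 °C

COP_R = T_C/(T_H − T_C) gives T_H − T_C = T_C/COP.
With T_C = 293.25 K, T_H = 293.25 × (1 + 1/26.2) = 304.44 K.
Converting, 304.44 K = 31.29°C.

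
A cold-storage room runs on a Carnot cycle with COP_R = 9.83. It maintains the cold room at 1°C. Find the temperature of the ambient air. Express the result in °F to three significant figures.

COP_R = T_C/(T_H − T_C) gives T_H − T_C = T_C/COP.
With T_C = 274.15 K, T_H = 274.15 × (1 + 1/9.83) = 302.04 K.
Converting, 302.04 K = 84.00°F.

84.0 °F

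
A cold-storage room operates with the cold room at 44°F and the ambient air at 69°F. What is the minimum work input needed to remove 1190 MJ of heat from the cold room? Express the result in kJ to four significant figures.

In absolute terms T_C = 279.82 K and T_H = 293.71 K, so ΔT = 13.89 K.
The reversible limit is COP_R = T_C/ΔT = 20.15, so W_min = Q_C/COP = Q_C·ΔT/T_C.
W_min = 1190 × 13.89/279.82 = 59.07 MJ = 59070 kJ.

59070 kJ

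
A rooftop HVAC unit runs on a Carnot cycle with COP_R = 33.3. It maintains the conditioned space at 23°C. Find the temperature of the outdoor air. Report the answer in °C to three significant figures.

31.9 °C

COP_R = T_C/(T_H − T_C) gives T_H − T_C = T_C/COP.
With T_C = 296.15 K, T_H = 296.15 × (1 + 1/33.3) = 305.04 K.
Converting, 305.04 K = 31.89°C.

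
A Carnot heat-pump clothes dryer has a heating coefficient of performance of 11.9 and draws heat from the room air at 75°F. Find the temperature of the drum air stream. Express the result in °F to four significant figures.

COP_HP = T_H/(T_H − T_C) rearranges to T_H = COP·T_C/(COP − 1).
With T_C = 297.04 K, T_H = 11.9 × 297.04/10.90 = 324.29 K.
Converting, 324.29 K = 124.05°F.

124.1 °F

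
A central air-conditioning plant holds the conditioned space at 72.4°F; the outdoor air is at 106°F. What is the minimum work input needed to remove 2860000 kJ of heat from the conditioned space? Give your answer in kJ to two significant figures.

180000 kJ

In absolute terms T_C = 295.59 K and T_H = 314.26 K, so ΔT = 18.67 K.
The reversible limit is COP_R = T_C/ΔT = 15.84, so W_min = Q_C/COP = Q_C·ΔT/T_C.
W_min = 2860000 × 18.67/295.59 = 180600 kJ.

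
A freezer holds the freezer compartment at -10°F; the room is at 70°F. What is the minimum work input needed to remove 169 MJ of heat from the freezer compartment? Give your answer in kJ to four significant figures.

30070 kJ

In absolute terms T_C = 249.82 K and T_H = 294.26 K, so ΔT = 44.44 K.
The reversible limit is COP_R = T_C/ΔT = 5.621, so W_min = Q_C/COP = Q_C·ΔT/T_C.
W_min = 169.0 × 44.44/249.82 = 30.07 MJ = 30070 kJ.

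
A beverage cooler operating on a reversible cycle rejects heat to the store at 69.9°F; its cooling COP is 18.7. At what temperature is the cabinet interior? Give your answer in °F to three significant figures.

43.0 °F

For a Carnot refrigerator COP_R = T_C/(T_H − T_C), so T_C = COP·T_H/(1 + COP).
With T_H = 294.21 K, T_C = 18.7 × 294.21/19.70 = 279.27 K.
Converting, 279.27 K = 43.02°F.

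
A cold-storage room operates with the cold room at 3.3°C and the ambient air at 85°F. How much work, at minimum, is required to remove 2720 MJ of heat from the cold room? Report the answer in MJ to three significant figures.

257 MJ

In absolute terms T_C = 276.45 K and T_H = 302.59 K, so ΔT = 26.14 K.
The reversible limit is COP_R = T_C/ΔT = 10.57, so W_min = Q_C/COP = Q_C·ΔT/T_C.
W_min = 2720 × 26.14/276.45 = 257.2 MJ.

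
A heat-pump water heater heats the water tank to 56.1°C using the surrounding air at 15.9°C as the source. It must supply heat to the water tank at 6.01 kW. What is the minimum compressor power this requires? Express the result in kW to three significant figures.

In absolute terms T_C = 289.05 K and T_H = 329.25 K, so ΔT = 40.20 K.
COP_Carnot = T_H/ΔT = 329.25/40.20 = 8.190.
Ẇ_min = Q̇/COP_Carnot = 6.010/8.190 = 0.7338 kW.

0.734 kW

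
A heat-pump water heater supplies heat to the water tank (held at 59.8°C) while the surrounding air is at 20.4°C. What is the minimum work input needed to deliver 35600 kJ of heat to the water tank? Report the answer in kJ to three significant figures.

4210 kJ

In absolute terms T_C = 293.55 K and T_H = 332.95 K, so ΔT = 39.40 K.
The reversible limit is COP_HP = T_H/ΔT = 8.451, so W_min = Q_H/COP = Q_H·ΔT/T_H.
W_min = 35600 × 39.40/332.95 = 4213 kJ.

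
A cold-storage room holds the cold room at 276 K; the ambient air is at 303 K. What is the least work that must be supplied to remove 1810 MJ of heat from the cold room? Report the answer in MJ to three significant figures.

177 MJ

The reservoir spacing is ΔT = 303 − 276 = 27.00 K.
The reversible limit is COP_R = T_C/ΔT = 10.22, so W_min = Q_C/COP = Q_C·ΔT/T_C.
W_min = 1810 × 27.00/276.00 = 177.1 MJ.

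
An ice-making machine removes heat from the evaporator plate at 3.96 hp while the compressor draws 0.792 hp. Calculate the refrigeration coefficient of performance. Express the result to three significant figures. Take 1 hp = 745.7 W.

5.00

The first law gives Q̇_H = Q̇_C + Ẇ, so the three rates are Q̇_C = 3.960, Q̇_H = 4.752, Ẇ = 0.7920 hp.
COP_R = Q̇_C/Ẇ = 3.960/0.7920 = 5.000.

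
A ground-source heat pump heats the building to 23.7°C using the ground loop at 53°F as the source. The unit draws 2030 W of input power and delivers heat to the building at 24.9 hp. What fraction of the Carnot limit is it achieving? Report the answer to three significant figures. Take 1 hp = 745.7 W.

0.371

Converting, Q̇_H = 24.90 hp = 18570 W, so COP_actual = Q̇_H/Ẇ = 18570/2030 = 9.147.
In absolute terms T_C = 284.82 K and T_H = 296.85 K, so ΔT = 12.03 K.
COP_Carnot = T_H/ΔT = 296.85/12.03 = 24.67.
η_II = COP_actual/COP_Carnot = 9.147/24.67 = 0.3708.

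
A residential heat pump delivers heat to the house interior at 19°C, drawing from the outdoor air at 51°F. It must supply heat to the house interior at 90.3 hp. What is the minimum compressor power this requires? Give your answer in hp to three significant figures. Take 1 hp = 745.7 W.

2.61 hp

In absolute terms T_C = 283.71 K and T_H = 292.15 K, so ΔT = 8.444 K.
COP_Carnot = T_H/ΔT = 292.15/8.444 = 34.60.
Ẇ_min = Q̇/COP_Carnot = 90.30/34.60 = 2.610 hp.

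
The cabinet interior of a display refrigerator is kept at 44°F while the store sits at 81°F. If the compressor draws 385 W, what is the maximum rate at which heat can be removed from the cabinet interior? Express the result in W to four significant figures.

5241 W

In absolute terms T_C = 279.82 K and T_H = 300.37 K, so ΔT = 20.56 K.
COP_Carnot = T_C/ΔT = 279.82/20.56 = 13.61.
Q̇_max = COP_Carnot × Ẇ = 13.61 × 385.0 W = 5241 W.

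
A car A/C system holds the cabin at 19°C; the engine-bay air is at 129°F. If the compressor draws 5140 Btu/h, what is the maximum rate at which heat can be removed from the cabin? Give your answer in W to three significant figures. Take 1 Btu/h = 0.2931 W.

12600 W

In absolute terms T_C = 292.15 K and T_H = 327.04 K, so ΔT = 34.89 K.
COP_Carnot = T_C/ΔT = 292.15/34.89 = 8.374.
Q̇_max = COP_Carnot × Ẇ = 8.374 × 5140 Btu/h = 43040 Btu/h = 12620 W.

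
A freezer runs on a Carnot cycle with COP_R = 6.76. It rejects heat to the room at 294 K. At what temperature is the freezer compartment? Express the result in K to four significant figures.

256.1 K

For a Carnot refrigerator COP_R = T_C/(T_H − T_C), so T_C = COP·T_H/(1 + COP).
With T_H = 294.00 K, T_C = 6.76 × 294.00/7.760 = 256.11 K.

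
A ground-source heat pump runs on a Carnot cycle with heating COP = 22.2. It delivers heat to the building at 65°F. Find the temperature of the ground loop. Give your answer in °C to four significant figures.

COP_HP = T_H/(T_H − T_C) gives T_H − T_C = T_H/COP.
With T_H = 291.48 K, T_C = 291.48 × (1 − 1/22.2) = 278.35 K.
Converting, 278.35 K = 5.20°C.

5.203 °C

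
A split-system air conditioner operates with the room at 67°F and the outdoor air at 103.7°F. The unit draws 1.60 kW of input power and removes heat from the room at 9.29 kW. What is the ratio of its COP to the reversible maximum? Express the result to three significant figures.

COP_actual = Q̇_C/Ẇ = 9.290/1.600 = 5.806.
In absolute terms T_C = 292.59 K and T_H = 312.98 K, so ΔT = 20.39 K.
COP_Carnot = T_C/ΔT = 292.59/20.39 = 14.35.
η_II = COP_actual/COP_Carnot = 5.806/14.35 = 0.4046.

0.405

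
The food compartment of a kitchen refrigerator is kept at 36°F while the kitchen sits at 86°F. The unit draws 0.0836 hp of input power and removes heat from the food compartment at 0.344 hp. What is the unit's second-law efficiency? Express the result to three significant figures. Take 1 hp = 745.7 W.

COP_actual = Q̇_C/Ẇ = 0.3440/0.08360 = 4.115.
In absolute terms T_C = 275.37 K and T_H = 303.15 K, so ΔT = 27.78 K.
COP_Carnot = T_C/ΔT = 275.37/27.78 = 9.913.
η_II = COP_actual/COP_Carnot = 4.115/9.913 = 0.4151.

0.415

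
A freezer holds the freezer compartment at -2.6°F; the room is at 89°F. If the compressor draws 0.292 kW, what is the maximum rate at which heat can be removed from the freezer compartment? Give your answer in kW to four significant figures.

In absolute terms T_C = 253.93 K and T_H = 304.82 K, so ΔT = 50.89 K.
COP_Carnot = T_C/ΔT = 253.93/50.89 = 4.990.
Q̇_max = COP_Carnot × Ẇ = 4.990 × 0.2920 kW = 1.457 kW.

1.457 kW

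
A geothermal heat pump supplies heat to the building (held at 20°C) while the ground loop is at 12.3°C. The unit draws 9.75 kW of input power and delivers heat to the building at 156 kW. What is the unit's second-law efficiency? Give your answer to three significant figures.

COP_actual = Q̇_H/Ẇ = 156.0/9.750 = 16.00.
In absolute terms T_C = 285.45 K and T_H = 293.15 K, so ΔT = 7.700 K.
COP_Carnot = T_H/ΔT = 293.15/7.700 = 38.07.
η_II = COP_actual/COP_Carnot = 16.00/38.07 = 0.4203.

0.420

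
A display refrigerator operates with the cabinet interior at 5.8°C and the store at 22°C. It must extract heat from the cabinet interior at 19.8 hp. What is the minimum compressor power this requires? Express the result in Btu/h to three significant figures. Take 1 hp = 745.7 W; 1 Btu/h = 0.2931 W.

In absolute terms T_C = 278.95 K and T_H = 295.15 K, so ΔT = 16.20 K.
COP_Carnot = T_C/ΔT = 278.95/16.20 = 17.22.
Ẇ_min = Q̇/COP_Carnot = 19.80/17.22 = 1.150 hp = 2926 Btu/h.

2930 Btu/h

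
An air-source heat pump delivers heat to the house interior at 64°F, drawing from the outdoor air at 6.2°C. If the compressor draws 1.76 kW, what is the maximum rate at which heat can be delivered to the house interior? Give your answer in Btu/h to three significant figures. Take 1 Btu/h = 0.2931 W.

In absolute terms T_C = 279.35 K and T_H = 290.93 K, so ΔT = 11.58 K.
COP_Carnot = T_H/ΔT = 290.93/11.58 = 25.13.
Q̇_max = COP_Carnot × Ẇ = 25.13 × 1.760 kW = 44.23 kW = 150900 Btu/h.

151000 Btu/h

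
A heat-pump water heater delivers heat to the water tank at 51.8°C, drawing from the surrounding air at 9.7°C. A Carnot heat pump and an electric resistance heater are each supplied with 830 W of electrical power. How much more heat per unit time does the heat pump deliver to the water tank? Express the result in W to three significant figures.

5580 W

In absolute terms T_C = 282.85 K and T_H = 324.95 K, so ΔT = 42.10 K.
COP_Carnot = T_H/ΔT = 324.95/42.10 = 7.719.
The heat pump delivers Q̇_H = COP × Ẇ = 6406 W; the resistance heater delivers Ẇ = 830.0 W.
Extra = (COP − 1)·Ẇ = 5576 W.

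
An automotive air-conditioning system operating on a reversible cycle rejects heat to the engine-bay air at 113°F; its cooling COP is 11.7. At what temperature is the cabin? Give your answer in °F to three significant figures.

67.9 °F

For a Carnot refrigerator COP_R = T_C/(T_H − T_C), so T_C = COP·T_H/(1 + COP).
With T_H = 318.15 K, T_C = 11.7 × 318.15/12.70 = 293.10 K.
Converting, 293.10 K = 67.91°F.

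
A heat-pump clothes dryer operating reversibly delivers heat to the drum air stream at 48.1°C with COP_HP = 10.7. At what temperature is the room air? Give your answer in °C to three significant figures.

COP_HP = T_H/(T_H − T_C) gives T_H − T_C = T_H/COP.
With T_H = 321.25 K, T_C = 321.25 × (1 − 1/10.7) = 291.23 K.
Converting, 291.23 K = 18.08°C.

18.1 °C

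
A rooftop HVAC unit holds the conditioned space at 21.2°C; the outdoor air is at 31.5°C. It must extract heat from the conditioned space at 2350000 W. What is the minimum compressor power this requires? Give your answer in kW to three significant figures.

82.2 kW

In absolute terms T_C = 294.35 K and T_H = 304.65 K, so ΔT = 10.30 K.
COP_Carnot = T_C/ΔT = 294.35/10.30 = 28.58.
Ẇ_min = Q̇/COP_Carnot = 2350000/28.58 = 82230 W = 82.23 kW.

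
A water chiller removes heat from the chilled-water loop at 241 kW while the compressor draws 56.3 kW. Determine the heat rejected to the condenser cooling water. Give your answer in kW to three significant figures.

297 kW

For a cyclic device the first law requires Q̇_H = Q̇_C + Ẇ.
Q̇_H = Q̇_C + Ẇ = 297.3 kW.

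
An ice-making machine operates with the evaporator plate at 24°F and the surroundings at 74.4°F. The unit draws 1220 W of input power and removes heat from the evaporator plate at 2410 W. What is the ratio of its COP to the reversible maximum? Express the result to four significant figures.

COP_actual = Q̇_C/Ẇ = 2410/1220 = 1.975.
In absolute terms T_C = 268.71 K and T_H = 296.71 K, so ΔT = 28.00 K.
COP_Carnot = T_C/ΔT = 268.71/28.00 = 9.597.
η_II = COP_actual/COP_Carnot = 1.975/9.597 = 0.2058.

0.2058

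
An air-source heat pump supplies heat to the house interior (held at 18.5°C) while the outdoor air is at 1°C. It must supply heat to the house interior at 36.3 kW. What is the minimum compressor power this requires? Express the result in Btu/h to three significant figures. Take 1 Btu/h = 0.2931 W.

7430 Btu/h

In absolute terms T_C = 274.15 K and T_H = 291.65 K, so ΔT = 17.50 K.
COP_Carnot = T_H/ΔT = 291.65/17.50 = 16.67.
Ẇ_min = Q̇/COP_Carnot = 36.30/16.67 = 2.178 kW = 7431 Btu/h.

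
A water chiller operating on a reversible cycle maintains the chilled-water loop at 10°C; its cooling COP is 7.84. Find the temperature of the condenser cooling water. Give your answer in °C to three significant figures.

46.1 °C

COP_R = T_C/(T_H − T_C) gives T_H − T_C = T_C/COP.
With T_C = 283.15 K, T_H = 283.15 × (1 + 1/7.84) = 319.27 K.
Converting, 319.27 K = 46.12°C.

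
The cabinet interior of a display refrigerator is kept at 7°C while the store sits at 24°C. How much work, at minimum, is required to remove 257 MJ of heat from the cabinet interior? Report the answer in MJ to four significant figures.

15.60 MJ

In absolute terms T_C = 280.15 K and T_H = 297.15 K, so ΔT = 17.00 K.
The reversible limit is COP_R = T_C/ΔT = 16.48, so W_min = Q_C/COP = Q_C·ΔT/T_C.
W_min = 257.0 × 17.00/280.15 = 15.60 MJ.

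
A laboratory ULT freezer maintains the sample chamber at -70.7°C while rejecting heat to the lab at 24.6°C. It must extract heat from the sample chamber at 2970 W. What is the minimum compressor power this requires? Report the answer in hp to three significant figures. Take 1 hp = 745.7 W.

In absolute terms T_C = 202.45 K and T_H = 297.75 K, so ΔT = 95.30 K.
COP_Carnot = T_C/ΔT = 202.45/95.30 = 2.124.
Ẇ_min = Q̇/COP_Carnot = 2970/2.124 = 1398 W = 1.875 hp.

1.87 hp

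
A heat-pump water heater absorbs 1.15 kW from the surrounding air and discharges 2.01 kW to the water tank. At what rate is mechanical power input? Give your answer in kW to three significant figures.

For a cyclic device the first law requires Q̇_H = Q̇_C + Ẇ.
Ẇ = Q̇_H − Q̇_C = 0.8600 kW.

0.860 kW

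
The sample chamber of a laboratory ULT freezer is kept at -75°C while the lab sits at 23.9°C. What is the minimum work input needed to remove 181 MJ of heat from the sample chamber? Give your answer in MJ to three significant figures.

In absolute terms T_C = 198.15 K and T_H = 297.05 K, so ΔT = 98.90 K.
The reversible limit is COP_R = T_C/ΔT = 2.004, so W_min = Q_C/COP = Q_C·ΔT/T_C.
W_min = 181.0 × 98.90/198.15 = 90.34 MJ.

90.3 MJ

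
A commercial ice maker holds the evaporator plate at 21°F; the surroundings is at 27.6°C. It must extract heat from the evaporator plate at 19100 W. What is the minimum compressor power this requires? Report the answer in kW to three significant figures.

In absolute terms T_C = 267.04 K and T_H = 300.75 K, so ΔT = 33.71 K.
COP_Carnot = T_C/ΔT = 267.04/33.71 = 7.921.
Ẇ_min = Q̇/COP_Carnot = 19100/7.921 = 2411 W = 2.411 kW.

2.41 kW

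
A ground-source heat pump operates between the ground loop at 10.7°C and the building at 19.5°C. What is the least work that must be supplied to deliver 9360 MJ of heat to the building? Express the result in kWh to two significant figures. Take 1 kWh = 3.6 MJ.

78 kWh

In absolute terms T_C = 283.85 K and T_H = 292.65 K, so ΔT = 8.800 K.
The reversible limit is COP_HP = T_H/ΔT = 33.26, so W_min = Q_H/COP = Q_H·ΔT/T_H.
W_min = 9360 × 8.800/292.65 = 281.5 MJ = 78.18 kWh.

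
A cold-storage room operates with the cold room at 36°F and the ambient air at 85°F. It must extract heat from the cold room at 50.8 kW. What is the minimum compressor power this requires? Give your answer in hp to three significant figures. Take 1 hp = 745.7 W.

In absolute terms T_C = 275.37 K and T_H = 302.59 K, so ΔT = 27.22 K.
COP_Carnot = T_C/ΔT = 275.37/27.22 = 10.12.
Ẇ_min = Q̇/COP_Carnot = 50.80/10.12 = 5.022 kW = 6.734 hp.

6.73 hp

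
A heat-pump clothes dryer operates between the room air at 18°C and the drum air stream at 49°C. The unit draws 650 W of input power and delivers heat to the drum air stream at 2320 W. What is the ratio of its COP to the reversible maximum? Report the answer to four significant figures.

COP_actual = Q̇_H/Ẇ = 2320/650.0 = 3.569.
In absolute terms T_C = 291.15 K and T_H = 322.15 K, so ΔT = 31.00 K.
COP_Carnot = T_H/ΔT = 322.15/31.00 = 10.39.
η_II = COP_actual/COP_Carnot = 3.569/10.39 = 0.3435.

0.3435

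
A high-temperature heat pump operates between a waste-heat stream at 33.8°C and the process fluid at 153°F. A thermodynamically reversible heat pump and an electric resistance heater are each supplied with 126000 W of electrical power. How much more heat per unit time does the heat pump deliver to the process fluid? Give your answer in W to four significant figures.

In absolute terms T_C = 306.95 K and T_H = 340.37 K, so ΔT = 33.42 K.
COP_Carnot = T_H/ΔT = 340.37/33.42 = 10.18.
The heat pump delivers Q̇_H = COP × Ẇ = 1283000 W; the resistance heater delivers Ẇ = 126000 W.
Extra = (COP − 1)·Ẇ = 1157000 W.

1157000 W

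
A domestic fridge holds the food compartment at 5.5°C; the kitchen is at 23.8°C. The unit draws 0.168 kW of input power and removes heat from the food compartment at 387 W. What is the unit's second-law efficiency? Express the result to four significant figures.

0.1513

Converting, Q̇_C = 387.0 W = 0.3870 kW, so COP_actual = Q̇_C/Ẇ = 0.3870/0.1680 = 2.304.
In absolute terms T_C = 278.65 K and T_H = 296.95 K, so ΔT = 18.30 K.
COP_Carnot = T_C/ΔT = 278.65/18.30 = 15.23.
η_II = COP_actual/COP_Carnot = 2.304/15.23 = 0.1513.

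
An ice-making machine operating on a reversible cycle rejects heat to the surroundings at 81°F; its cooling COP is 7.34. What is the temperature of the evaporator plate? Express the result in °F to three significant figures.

For a Carnot refrigerator COP_R = T_C/(T_H − T_C), so T_C = COP·T_H/(1 + COP).
With T_H = 300.37 K, T_C = 7.34 × 300.37/8.340 = 264.36 K.
Converting, 264.36 K = 16.17°F.

16.2 °F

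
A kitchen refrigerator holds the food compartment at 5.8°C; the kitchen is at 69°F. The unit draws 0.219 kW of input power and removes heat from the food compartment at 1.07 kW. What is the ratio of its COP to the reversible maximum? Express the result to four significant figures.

0.2584

COP_actual = Q̇_C/Ẇ = 1.070/0.2190 = 4.886.
In absolute terms T_C = 278.95 K and T_H = 293.71 K, so ΔT = 14.76 K.
COP_Carnot = T_C/ΔT = 278.95/14.76 = 18.90.
η_II = COP_actual/COP_Carnot = 4.886/18.90 = 0.2584.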